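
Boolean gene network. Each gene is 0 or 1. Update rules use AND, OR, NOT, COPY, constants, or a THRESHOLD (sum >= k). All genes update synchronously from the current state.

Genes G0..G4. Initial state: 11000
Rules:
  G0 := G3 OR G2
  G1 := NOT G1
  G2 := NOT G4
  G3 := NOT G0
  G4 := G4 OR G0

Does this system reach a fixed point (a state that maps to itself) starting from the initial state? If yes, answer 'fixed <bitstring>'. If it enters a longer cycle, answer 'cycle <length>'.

Step 0: 11000
Step 1: G0=G3|G2=0|0=0 G1=NOT G1=NOT 1=0 G2=NOT G4=NOT 0=1 G3=NOT G0=NOT 1=0 G4=G4|G0=0|1=1 -> 00101
Step 2: G0=G3|G2=0|1=1 G1=NOT G1=NOT 0=1 G2=NOT G4=NOT 1=0 G3=NOT G0=NOT 0=1 G4=G4|G0=1|0=1 -> 11011
Step 3: G0=G3|G2=1|0=1 G1=NOT G1=NOT 1=0 G2=NOT G4=NOT 1=0 G3=NOT G0=NOT 1=0 G4=G4|G0=1|1=1 -> 10001
Step 4: G0=G3|G2=0|0=0 G1=NOT G1=NOT 0=1 G2=NOT G4=NOT 1=0 G3=NOT G0=NOT 1=0 G4=G4|G0=1|1=1 -> 01001
Step 5: G0=G3|G2=0|0=0 G1=NOT G1=NOT 1=0 G2=NOT G4=NOT 1=0 G3=NOT G0=NOT 0=1 G4=G4|G0=1|0=1 -> 00011
Step 6: G0=G3|G2=1|0=1 G1=NOT G1=NOT 0=1 G2=NOT G4=NOT 1=0 G3=NOT G0=NOT 0=1 G4=G4|G0=1|0=1 -> 11011
Cycle of length 4 starting at step 2 -> no fixed point

Answer: cycle 4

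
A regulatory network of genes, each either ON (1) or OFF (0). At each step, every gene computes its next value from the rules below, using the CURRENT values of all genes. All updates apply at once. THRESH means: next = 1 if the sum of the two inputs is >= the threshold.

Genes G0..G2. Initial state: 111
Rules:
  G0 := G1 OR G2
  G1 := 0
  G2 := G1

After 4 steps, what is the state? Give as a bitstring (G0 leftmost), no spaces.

Step 1: G0=G1|G2=1|1=1 G1=0(const) G2=G1=1 -> 101
Step 2: G0=G1|G2=0|1=1 G1=0(const) G2=G1=0 -> 100
Step 3: G0=G1|G2=0|0=0 G1=0(const) G2=G1=0 -> 000
Step 4: G0=G1|G2=0|0=0 G1=0(const) G2=G1=0 -> 000

000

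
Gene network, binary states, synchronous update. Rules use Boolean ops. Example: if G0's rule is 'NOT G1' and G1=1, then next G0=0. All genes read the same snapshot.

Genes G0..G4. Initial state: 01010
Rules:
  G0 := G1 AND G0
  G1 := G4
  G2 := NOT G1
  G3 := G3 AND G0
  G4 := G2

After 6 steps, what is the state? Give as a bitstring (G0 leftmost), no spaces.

Step 1: G0=G1&G0=1&0=0 G1=G4=0 G2=NOT G1=NOT 1=0 G3=G3&G0=1&0=0 G4=G2=0 -> 00000
Step 2: G0=G1&G0=0&0=0 G1=G4=0 G2=NOT G1=NOT 0=1 G3=G3&G0=0&0=0 G4=G2=0 -> 00100
Step 3: G0=G1&G0=0&0=0 G1=G4=0 G2=NOT G1=NOT 0=1 G3=G3&G0=0&0=0 G4=G2=1 -> 00101
Step 4: G0=G1&G0=0&0=0 G1=G4=1 G2=NOT G1=NOT 0=1 G3=G3&G0=0&0=0 G4=G2=1 -> 01101
Step 5: G0=G1&G0=1&0=0 G1=G4=1 G2=NOT G1=NOT 1=0 G3=G3&G0=0&0=0 G4=G2=1 -> 01001
Step 6: G0=G1&G0=1&0=0 G1=G4=1 G2=NOT G1=NOT 1=0 G3=G3&G0=0&0=0 G4=G2=0 -> 01000

01000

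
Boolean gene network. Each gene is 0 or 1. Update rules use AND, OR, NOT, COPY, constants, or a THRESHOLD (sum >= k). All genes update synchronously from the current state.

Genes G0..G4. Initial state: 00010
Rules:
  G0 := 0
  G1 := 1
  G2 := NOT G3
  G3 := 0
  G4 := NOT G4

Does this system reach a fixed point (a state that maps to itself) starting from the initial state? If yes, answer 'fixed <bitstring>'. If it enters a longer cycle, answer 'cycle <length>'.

Answer: cycle 2

Derivation:
Step 0: 00010
Step 1: G0=0(const) G1=1(const) G2=NOT G3=NOT 1=0 G3=0(const) G4=NOT G4=NOT 0=1 -> 01001
Step 2: G0=0(const) G1=1(const) G2=NOT G3=NOT 0=1 G3=0(const) G4=NOT G4=NOT 1=0 -> 01100
Step 3: G0=0(const) G1=1(const) G2=NOT G3=NOT 0=1 G3=0(const) G4=NOT G4=NOT 0=1 -> 01101
Step 4: G0=0(const) G1=1(const) G2=NOT G3=NOT 0=1 G3=0(const) G4=NOT G4=NOT 1=0 -> 01100
Cycle of length 2 starting at step 2 -> no fixed point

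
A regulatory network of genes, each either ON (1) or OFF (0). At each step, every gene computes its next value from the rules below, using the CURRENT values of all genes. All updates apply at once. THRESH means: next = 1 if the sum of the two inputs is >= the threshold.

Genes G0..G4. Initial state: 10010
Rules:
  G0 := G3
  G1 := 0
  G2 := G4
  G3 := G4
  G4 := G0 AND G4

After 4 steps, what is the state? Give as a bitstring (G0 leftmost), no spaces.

Step 1: G0=G3=1 G1=0(const) G2=G4=0 G3=G4=0 G4=G0&G4=1&0=0 -> 10000
Step 2: G0=G3=0 G1=0(const) G2=G4=0 G3=G4=0 G4=G0&G4=1&0=0 -> 00000
Step 3: G0=G3=0 G1=0(const) G2=G4=0 G3=G4=0 G4=G0&G4=0&0=0 -> 00000
Step 4: G0=G3=0 G1=0(const) G2=G4=0 G3=G4=0 G4=G0&G4=0&0=0 -> 00000

00000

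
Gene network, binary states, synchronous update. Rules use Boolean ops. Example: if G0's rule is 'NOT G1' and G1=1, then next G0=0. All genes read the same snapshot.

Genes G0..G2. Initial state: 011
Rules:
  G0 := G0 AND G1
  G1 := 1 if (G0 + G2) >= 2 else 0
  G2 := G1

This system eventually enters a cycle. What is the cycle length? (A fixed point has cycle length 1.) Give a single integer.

Step 0: 011
Step 1: G0=G0&G1=0&1=0 G1=(0+1>=2)=0 G2=G1=1 -> 001
Step 2: G0=G0&G1=0&0=0 G1=(0+1>=2)=0 G2=G1=0 -> 000
Step 3: G0=G0&G1=0&0=0 G1=(0+0>=2)=0 G2=G1=0 -> 000
State from step 3 equals state from step 2 -> cycle length 1

Answer: 1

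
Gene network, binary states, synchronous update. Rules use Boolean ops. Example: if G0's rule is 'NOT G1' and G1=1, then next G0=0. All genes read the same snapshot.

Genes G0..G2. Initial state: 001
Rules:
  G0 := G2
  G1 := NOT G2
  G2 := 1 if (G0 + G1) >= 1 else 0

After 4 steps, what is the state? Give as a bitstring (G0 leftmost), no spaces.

Step 1: G0=G2=1 G1=NOT G2=NOT 1=0 G2=(0+0>=1)=0 -> 100
Step 2: G0=G2=0 G1=NOT G2=NOT 0=1 G2=(1+0>=1)=1 -> 011
Step 3: G0=G2=1 G1=NOT G2=NOT 1=0 G2=(0+1>=1)=1 -> 101
Step 4: G0=G2=1 G1=NOT G2=NOT 1=0 G2=(1+0>=1)=1 -> 101

101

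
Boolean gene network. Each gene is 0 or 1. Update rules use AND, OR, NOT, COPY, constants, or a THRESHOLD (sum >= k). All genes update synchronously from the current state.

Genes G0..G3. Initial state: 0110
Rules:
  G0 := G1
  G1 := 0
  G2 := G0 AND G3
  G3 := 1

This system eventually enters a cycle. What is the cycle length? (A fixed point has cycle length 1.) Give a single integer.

Answer: 1

Derivation:
Step 0: 0110
Step 1: G0=G1=1 G1=0(const) G2=G0&G3=0&0=0 G3=1(const) -> 1001
Step 2: G0=G1=0 G1=0(const) G2=G0&G3=1&1=1 G3=1(const) -> 0011
Step 3: G0=G1=0 G1=0(const) G2=G0&G3=0&1=0 G3=1(const) -> 0001
Step 4: G0=G1=0 G1=0(const) G2=G0&G3=0&1=0 G3=1(const) -> 0001
State from step 4 equals state from step 3 -> cycle length 1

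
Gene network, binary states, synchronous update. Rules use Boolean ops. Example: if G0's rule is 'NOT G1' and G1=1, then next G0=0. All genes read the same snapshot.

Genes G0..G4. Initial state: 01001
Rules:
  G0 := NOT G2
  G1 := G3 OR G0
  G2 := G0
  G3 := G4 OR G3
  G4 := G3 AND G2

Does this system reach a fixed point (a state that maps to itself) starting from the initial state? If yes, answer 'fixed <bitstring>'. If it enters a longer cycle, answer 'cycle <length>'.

Step 0: 01001
Step 1: G0=NOT G2=NOT 0=1 G1=G3|G0=0|0=0 G2=G0=0 G3=G4|G3=1|0=1 G4=G3&G2=0&0=0 -> 10010
Step 2: G0=NOT G2=NOT 0=1 G1=G3|G0=1|1=1 G2=G0=1 G3=G4|G3=0|1=1 G4=G3&G2=1&0=0 -> 11110
Step 3: G0=NOT G2=NOT 1=0 G1=G3|G0=1|1=1 G2=G0=1 G3=G4|G3=0|1=1 G4=G3&G2=1&1=1 -> 01111
Step 4: G0=NOT G2=NOT 1=0 G1=G3|G0=1|0=1 G2=G0=0 G3=G4|G3=1|1=1 G4=G3&G2=1&1=1 -> 01011
Step 5: G0=NOT G2=NOT 0=1 G1=G3|G0=1|0=1 G2=G0=0 G3=G4|G3=1|1=1 G4=G3&G2=1&0=0 -> 11010
Step 6: G0=NOT G2=NOT 0=1 G1=G3|G0=1|1=1 G2=G0=1 G3=G4|G3=0|1=1 G4=G3&G2=1&0=0 -> 11110
Cycle of length 4 starting at step 2 -> no fixed point

Answer: cycle 4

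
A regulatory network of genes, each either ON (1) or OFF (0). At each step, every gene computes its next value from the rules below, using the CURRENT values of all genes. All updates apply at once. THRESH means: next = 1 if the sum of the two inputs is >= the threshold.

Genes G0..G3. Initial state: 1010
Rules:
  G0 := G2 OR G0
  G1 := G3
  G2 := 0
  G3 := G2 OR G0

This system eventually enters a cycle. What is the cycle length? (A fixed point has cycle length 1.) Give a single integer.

Step 0: 1010
Step 1: G0=G2|G0=1|1=1 G1=G3=0 G2=0(const) G3=G2|G0=1|1=1 -> 1001
Step 2: G0=G2|G0=0|1=1 G1=G3=1 G2=0(const) G3=G2|G0=0|1=1 -> 1101
Step 3: G0=G2|G0=0|1=1 G1=G3=1 G2=0(const) G3=G2|G0=0|1=1 -> 1101
State from step 3 equals state from step 2 -> cycle length 1

Answer: 1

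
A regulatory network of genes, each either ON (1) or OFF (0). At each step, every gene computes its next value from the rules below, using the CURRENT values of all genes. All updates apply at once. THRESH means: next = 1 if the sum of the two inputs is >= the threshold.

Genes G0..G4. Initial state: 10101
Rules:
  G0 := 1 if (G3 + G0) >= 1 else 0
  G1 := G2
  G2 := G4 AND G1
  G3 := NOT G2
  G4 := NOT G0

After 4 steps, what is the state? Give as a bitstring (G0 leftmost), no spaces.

Step 1: G0=(0+1>=1)=1 G1=G2=1 G2=G4&G1=1&0=0 G3=NOT G2=NOT 1=0 G4=NOT G0=NOT 1=0 -> 11000
Step 2: G0=(0+1>=1)=1 G1=G2=0 G2=G4&G1=0&1=0 G3=NOT G2=NOT 0=1 G4=NOT G0=NOT 1=0 -> 10010
Step 3: G0=(1+1>=1)=1 G1=G2=0 G2=G4&G1=0&0=0 G3=NOT G2=NOT 0=1 G4=NOT G0=NOT 1=0 -> 10010
Step 4: G0=(1+1>=1)=1 G1=G2=0 G2=G4&G1=0&0=0 G3=NOT G2=NOT 0=1 G4=NOT G0=NOT 1=0 -> 10010

10010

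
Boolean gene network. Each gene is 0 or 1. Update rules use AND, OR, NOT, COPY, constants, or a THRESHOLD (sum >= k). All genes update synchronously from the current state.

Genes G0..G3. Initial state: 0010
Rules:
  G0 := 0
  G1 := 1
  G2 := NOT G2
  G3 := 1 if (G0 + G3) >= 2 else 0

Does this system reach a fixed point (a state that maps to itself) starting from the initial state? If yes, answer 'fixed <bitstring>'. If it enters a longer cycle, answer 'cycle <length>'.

Step 0: 0010
Step 1: G0=0(const) G1=1(const) G2=NOT G2=NOT 1=0 G3=(0+0>=2)=0 -> 0100
Step 2: G0=0(const) G1=1(const) G2=NOT G2=NOT 0=1 G3=(0+0>=2)=0 -> 0110
Step 3: G0=0(const) G1=1(const) G2=NOT G2=NOT 1=0 G3=(0+0>=2)=0 -> 0100
Cycle of length 2 starting at step 1 -> no fixed point

Answer: cycle 2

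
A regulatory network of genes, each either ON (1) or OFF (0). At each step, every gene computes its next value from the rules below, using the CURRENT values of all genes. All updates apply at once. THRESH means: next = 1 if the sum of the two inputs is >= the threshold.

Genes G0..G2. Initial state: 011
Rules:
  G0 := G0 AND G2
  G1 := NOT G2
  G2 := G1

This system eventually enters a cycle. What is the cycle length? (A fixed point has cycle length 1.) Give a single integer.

Step 0: 011
Step 1: G0=G0&G2=0&1=0 G1=NOT G2=NOT 1=0 G2=G1=1 -> 001
Step 2: G0=G0&G2=0&1=0 G1=NOT G2=NOT 1=0 G2=G1=0 -> 000
Step 3: G0=G0&G2=0&0=0 G1=NOT G2=NOT 0=1 G2=G1=0 -> 010
Step 4: G0=G0&G2=0&0=0 G1=NOT G2=NOT 0=1 G2=G1=1 -> 011
State from step 4 equals state from step 0 -> cycle length 4

Answer: 4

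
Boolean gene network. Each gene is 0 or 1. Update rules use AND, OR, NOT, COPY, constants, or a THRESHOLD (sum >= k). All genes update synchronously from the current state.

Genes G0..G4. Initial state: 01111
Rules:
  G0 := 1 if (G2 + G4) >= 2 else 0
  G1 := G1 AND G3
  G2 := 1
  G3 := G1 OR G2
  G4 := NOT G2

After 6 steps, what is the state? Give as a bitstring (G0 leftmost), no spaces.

Step 1: G0=(1+1>=2)=1 G1=G1&G3=1&1=1 G2=1(const) G3=G1|G2=1|1=1 G4=NOT G2=NOT 1=0 -> 11110
Step 2: G0=(1+0>=2)=0 G1=G1&G3=1&1=1 G2=1(const) G3=G1|G2=1|1=1 G4=NOT G2=NOT 1=0 -> 01110
Step 3: G0=(1+0>=2)=0 G1=G1&G3=1&1=1 G2=1(const) G3=G1|G2=1|1=1 G4=NOT G2=NOT 1=0 -> 01110
Step 4: G0=(1+0>=2)=0 G1=G1&G3=1&1=1 G2=1(const) G3=G1|G2=1|1=1 G4=NOT G2=NOT 1=0 -> 01110
Step 5: G0=(1+0>=2)=0 G1=G1&G3=1&1=1 G2=1(const) G3=G1|G2=1|1=1 G4=NOT G2=NOT 1=0 -> 01110
Step 6: G0=(1+0>=2)=0 G1=G1&G3=1&1=1 G2=1(const) G3=G1|G2=1|1=1 G4=NOT G2=NOT 1=0 -> 01110

01110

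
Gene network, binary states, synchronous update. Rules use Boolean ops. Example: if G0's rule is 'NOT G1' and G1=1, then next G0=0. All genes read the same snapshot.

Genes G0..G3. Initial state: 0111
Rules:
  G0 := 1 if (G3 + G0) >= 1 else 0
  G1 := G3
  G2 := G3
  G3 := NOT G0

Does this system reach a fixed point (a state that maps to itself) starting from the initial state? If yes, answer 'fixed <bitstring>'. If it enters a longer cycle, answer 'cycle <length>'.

Step 0: 0111
Step 1: G0=(1+0>=1)=1 G1=G3=1 G2=G3=1 G3=NOT G0=NOT 0=1 -> 1111
Step 2: G0=(1+1>=1)=1 G1=G3=1 G2=G3=1 G3=NOT G0=NOT 1=0 -> 1110
Step 3: G0=(0+1>=1)=1 G1=G3=0 G2=G3=0 G3=NOT G0=NOT 1=0 -> 1000
Step 4: G0=(0+1>=1)=1 G1=G3=0 G2=G3=0 G3=NOT G0=NOT 1=0 -> 1000
Fixed point reached at step 3: 1000

Answer: fixed 1000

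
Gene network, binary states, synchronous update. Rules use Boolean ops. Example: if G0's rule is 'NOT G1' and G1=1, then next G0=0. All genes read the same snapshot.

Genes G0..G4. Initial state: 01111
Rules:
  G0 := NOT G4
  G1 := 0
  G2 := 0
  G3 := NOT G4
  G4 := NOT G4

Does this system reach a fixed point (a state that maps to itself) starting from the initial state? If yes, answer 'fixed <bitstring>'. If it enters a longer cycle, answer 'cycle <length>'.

Step 0: 01111
Step 1: G0=NOT G4=NOT 1=0 G1=0(const) G2=0(const) G3=NOT G4=NOT 1=0 G4=NOT G4=NOT 1=0 -> 00000
Step 2: G0=NOT G4=NOT 0=1 G1=0(const) G2=0(const) G3=NOT G4=NOT 0=1 G4=NOT G4=NOT 0=1 -> 10011
Step 3: G0=NOT G4=NOT 1=0 G1=0(const) G2=0(const) G3=NOT G4=NOT 1=0 G4=NOT G4=NOT 1=0 -> 00000
Cycle of length 2 starting at step 1 -> no fixed point

Answer: cycle 2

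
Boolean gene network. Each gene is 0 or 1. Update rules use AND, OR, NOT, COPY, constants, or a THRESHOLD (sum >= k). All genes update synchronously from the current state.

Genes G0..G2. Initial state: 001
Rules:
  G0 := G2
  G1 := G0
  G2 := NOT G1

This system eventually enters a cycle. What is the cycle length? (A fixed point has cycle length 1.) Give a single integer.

Answer: 6

Derivation:
Step 0: 001
Step 1: G0=G2=1 G1=G0=0 G2=NOT G1=NOT 0=1 -> 101
Step 2: G0=G2=1 G1=G0=1 G2=NOT G1=NOT 0=1 -> 111
Step 3: G0=G2=1 G1=G0=1 G2=NOT G1=NOT 1=0 -> 110
Step 4: G0=G2=0 G1=G0=1 G2=NOT G1=NOT 1=0 -> 010
Step 5: G0=G2=0 G1=G0=0 G2=NOT G1=NOT 1=0 -> 000
Step 6: G0=G2=0 G1=G0=0 G2=NOT G1=NOT 0=1 -> 001
State from step 6 equals state from step 0 -> cycle length 6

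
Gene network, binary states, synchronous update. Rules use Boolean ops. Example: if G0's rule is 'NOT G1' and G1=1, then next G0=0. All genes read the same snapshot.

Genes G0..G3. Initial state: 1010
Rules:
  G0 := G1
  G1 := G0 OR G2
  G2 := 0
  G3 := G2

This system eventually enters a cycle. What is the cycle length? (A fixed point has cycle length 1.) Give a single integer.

Answer: 2

Derivation:
Step 0: 1010
Step 1: G0=G1=0 G1=G0|G2=1|1=1 G2=0(const) G3=G2=1 -> 0101
Step 2: G0=G1=1 G1=G0|G2=0|0=0 G2=0(const) G3=G2=0 -> 1000
Step 3: G0=G1=0 G1=G0|G2=1|0=1 G2=0(const) G3=G2=0 -> 0100
Step 4: G0=G1=1 G1=G0|G2=0|0=0 G2=0(const) G3=G2=0 -> 1000
State from step 4 equals state from step 2 -> cycle length 2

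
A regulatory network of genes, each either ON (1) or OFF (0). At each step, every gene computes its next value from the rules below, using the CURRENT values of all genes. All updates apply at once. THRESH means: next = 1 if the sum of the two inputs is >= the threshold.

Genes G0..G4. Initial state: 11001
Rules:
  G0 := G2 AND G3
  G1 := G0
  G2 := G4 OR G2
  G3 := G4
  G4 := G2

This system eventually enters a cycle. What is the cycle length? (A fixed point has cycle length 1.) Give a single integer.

Answer: 1

Derivation:
Step 0: 11001
Step 1: G0=G2&G3=0&0=0 G1=G0=1 G2=G4|G2=1|0=1 G3=G4=1 G4=G2=0 -> 01110
Step 2: G0=G2&G3=1&1=1 G1=G0=0 G2=G4|G2=0|1=1 G3=G4=0 G4=G2=1 -> 10101
Step 3: G0=G2&G3=1&0=0 G1=G0=1 G2=G4|G2=1|1=1 G3=G4=1 G4=G2=1 -> 01111
Step 4: G0=G2&G3=1&1=1 G1=G0=0 G2=G4|G2=1|1=1 G3=G4=1 G4=G2=1 -> 10111
Step 5: G0=G2&G3=1&1=1 G1=G0=1 G2=G4|G2=1|1=1 G3=G4=1 G4=G2=1 -> 11111
Step 6: G0=G2&G3=1&1=1 G1=G0=1 G2=G4|G2=1|1=1 G3=G4=1 G4=G2=1 -> 11111
State from step 6 equals state from step 5 -> cycle length 1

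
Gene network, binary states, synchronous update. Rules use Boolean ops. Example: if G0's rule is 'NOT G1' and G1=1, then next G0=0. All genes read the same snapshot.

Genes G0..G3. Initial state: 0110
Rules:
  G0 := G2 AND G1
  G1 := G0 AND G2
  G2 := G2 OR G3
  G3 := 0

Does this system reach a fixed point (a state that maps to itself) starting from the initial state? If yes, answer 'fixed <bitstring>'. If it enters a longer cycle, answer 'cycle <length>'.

Step 0: 0110
Step 1: G0=G2&G1=1&1=1 G1=G0&G2=0&1=0 G2=G2|G3=1|0=1 G3=0(const) -> 1010
Step 2: G0=G2&G1=1&0=0 G1=G0&G2=1&1=1 G2=G2|G3=1|0=1 G3=0(const) -> 0110
Cycle of length 2 starting at step 0 -> no fixed point

Answer: cycle 2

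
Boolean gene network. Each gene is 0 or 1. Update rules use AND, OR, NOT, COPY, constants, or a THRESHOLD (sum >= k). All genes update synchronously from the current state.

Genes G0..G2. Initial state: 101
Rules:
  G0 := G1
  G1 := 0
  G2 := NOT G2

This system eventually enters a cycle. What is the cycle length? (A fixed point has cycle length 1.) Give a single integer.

Step 0: 101
Step 1: G0=G1=0 G1=0(const) G2=NOT G2=NOT 1=0 -> 000
Step 2: G0=G1=0 G1=0(const) G2=NOT G2=NOT 0=1 -> 001
Step 3: G0=G1=0 G1=0(const) G2=NOT G2=NOT 1=0 -> 000
State from step 3 equals state from step 1 -> cycle length 2

Answer: 2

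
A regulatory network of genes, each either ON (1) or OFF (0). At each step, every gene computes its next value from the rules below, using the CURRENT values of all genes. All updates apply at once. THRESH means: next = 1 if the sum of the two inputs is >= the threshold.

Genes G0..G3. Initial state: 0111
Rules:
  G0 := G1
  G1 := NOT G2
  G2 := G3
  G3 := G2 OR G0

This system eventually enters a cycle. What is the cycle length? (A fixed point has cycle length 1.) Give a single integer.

Answer: 1

Derivation:
Step 0: 0111
Step 1: G0=G1=1 G1=NOT G2=NOT 1=0 G2=G3=1 G3=G2|G0=1|0=1 -> 1011
Step 2: G0=G1=0 G1=NOT G2=NOT 1=0 G2=G3=1 G3=G2|G0=1|1=1 -> 0011
Step 3: G0=G1=0 G1=NOT G2=NOT 1=0 G2=G3=1 G3=G2|G0=1|0=1 -> 0011
State from step 3 equals state from step 2 -> cycle length 1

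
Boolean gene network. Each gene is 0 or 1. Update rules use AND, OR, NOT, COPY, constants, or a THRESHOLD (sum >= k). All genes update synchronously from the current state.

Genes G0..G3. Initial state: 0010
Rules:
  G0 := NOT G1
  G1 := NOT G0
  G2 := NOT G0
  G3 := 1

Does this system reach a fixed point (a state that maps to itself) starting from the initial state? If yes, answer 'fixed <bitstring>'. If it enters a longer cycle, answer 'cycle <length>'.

Answer: cycle 2

Derivation:
Step 0: 0010
Step 1: G0=NOT G1=NOT 0=1 G1=NOT G0=NOT 0=1 G2=NOT G0=NOT 0=1 G3=1(const) -> 1111
Step 2: G0=NOT G1=NOT 1=0 G1=NOT G0=NOT 1=0 G2=NOT G0=NOT 1=0 G3=1(const) -> 0001
Step 3: G0=NOT G1=NOT 0=1 G1=NOT G0=NOT 0=1 G2=NOT G0=NOT 0=1 G3=1(const) -> 1111
Cycle of length 2 starting at step 1 -> no fixed point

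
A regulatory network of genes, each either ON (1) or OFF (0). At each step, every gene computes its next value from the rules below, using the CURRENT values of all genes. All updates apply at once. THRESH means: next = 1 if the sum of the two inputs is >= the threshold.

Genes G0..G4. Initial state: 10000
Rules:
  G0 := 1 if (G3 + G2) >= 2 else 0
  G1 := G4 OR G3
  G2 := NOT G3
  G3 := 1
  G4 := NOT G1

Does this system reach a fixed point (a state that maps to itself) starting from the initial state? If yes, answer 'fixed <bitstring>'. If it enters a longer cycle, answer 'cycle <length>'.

Step 0: 10000
Step 1: G0=(0+0>=2)=0 G1=G4|G3=0|0=0 G2=NOT G3=NOT 0=1 G3=1(const) G4=NOT G1=NOT 0=1 -> 00111
Step 2: G0=(1+1>=2)=1 G1=G4|G3=1|1=1 G2=NOT G3=NOT 1=0 G3=1(const) G4=NOT G1=NOT 0=1 -> 11011
Step 3: G0=(1+0>=2)=0 G1=G4|G3=1|1=1 G2=NOT G3=NOT 1=0 G3=1(const) G4=NOT G1=NOT 1=0 -> 01010
Step 4: G0=(1+0>=2)=0 G1=G4|G3=0|1=1 G2=NOT G3=NOT 1=0 G3=1(const) G4=NOT G1=NOT 1=0 -> 01010
Fixed point reached at step 3: 01010

Answer: fixed 01010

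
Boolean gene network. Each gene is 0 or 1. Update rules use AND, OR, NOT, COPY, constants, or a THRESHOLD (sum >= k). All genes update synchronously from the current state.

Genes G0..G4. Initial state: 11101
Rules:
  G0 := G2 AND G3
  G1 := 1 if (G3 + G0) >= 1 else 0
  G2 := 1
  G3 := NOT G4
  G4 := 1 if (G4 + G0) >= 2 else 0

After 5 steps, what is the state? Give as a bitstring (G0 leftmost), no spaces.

Step 1: G0=G2&G3=1&0=0 G1=(0+1>=1)=1 G2=1(const) G3=NOT G4=NOT 1=0 G4=(1+1>=2)=1 -> 01101
Step 2: G0=G2&G3=1&0=0 G1=(0+0>=1)=0 G2=1(const) G3=NOT G4=NOT 1=0 G4=(1+0>=2)=0 -> 00100
Step 3: G0=G2&G3=1&0=0 G1=(0+0>=1)=0 G2=1(const) G3=NOT G4=NOT 0=1 G4=(0+0>=2)=0 -> 00110
Step 4: G0=G2&G3=1&1=1 G1=(1+0>=1)=1 G2=1(const) G3=NOT G4=NOT 0=1 G4=(0+0>=2)=0 -> 11110
Step 5: G0=G2&G3=1&1=1 G1=(1+1>=1)=1 G2=1(const) G3=NOT G4=NOT 0=1 G4=(0+1>=2)=0 -> 11110

11110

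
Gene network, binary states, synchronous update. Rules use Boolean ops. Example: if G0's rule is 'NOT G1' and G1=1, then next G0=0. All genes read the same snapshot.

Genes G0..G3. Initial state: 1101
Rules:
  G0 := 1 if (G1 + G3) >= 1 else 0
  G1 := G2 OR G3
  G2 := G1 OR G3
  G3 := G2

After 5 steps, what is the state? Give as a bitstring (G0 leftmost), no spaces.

Step 1: G0=(1+1>=1)=1 G1=G2|G3=0|1=1 G2=G1|G3=1|1=1 G3=G2=0 -> 1110
Step 2: G0=(1+0>=1)=1 G1=G2|G3=1|0=1 G2=G1|G3=1|0=1 G3=G2=1 -> 1111
Step 3: G0=(1+1>=1)=1 G1=G2|G3=1|1=1 G2=G1|G3=1|1=1 G3=G2=1 -> 1111
Step 4: G0=(1+1>=1)=1 G1=G2|G3=1|1=1 G2=G1|G3=1|1=1 G3=G2=1 -> 1111
Step 5: G0=(1+1>=1)=1 G1=G2|G3=1|1=1 G2=G1|G3=1|1=1 G3=G2=1 -> 1111

1111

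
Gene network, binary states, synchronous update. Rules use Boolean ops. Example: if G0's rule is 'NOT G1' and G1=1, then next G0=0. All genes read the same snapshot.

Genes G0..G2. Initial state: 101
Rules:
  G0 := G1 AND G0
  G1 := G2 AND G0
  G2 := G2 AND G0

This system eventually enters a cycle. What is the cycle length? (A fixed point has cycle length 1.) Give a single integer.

Answer: 1

Derivation:
Step 0: 101
Step 1: G0=G1&G0=0&1=0 G1=G2&G0=1&1=1 G2=G2&G0=1&1=1 -> 011
Step 2: G0=G1&G0=1&0=0 G1=G2&G0=1&0=0 G2=G2&G0=1&0=0 -> 000
Step 3: G0=G1&G0=0&0=0 G1=G2&G0=0&0=0 G2=G2&G0=0&0=0 -> 000
State from step 3 equals state from step 2 -> cycle length 1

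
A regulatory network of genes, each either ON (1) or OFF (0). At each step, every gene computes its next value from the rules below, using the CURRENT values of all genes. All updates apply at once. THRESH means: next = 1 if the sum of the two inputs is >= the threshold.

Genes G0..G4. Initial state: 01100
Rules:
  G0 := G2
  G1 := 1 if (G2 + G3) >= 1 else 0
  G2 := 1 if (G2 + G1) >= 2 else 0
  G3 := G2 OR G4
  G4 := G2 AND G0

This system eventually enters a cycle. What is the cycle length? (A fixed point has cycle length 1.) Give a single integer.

Answer: 1

Derivation:
Step 0: 01100
Step 1: G0=G2=1 G1=(1+0>=1)=1 G2=(1+1>=2)=1 G3=G2|G4=1|0=1 G4=G2&G0=1&0=0 -> 11110
Step 2: G0=G2=1 G1=(1+1>=1)=1 G2=(1+1>=2)=1 G3=G2|G4=1|0=1 G4=G2&G0=1&1=1 -> 11111
Step 3: G0=G2=1 G1=(1+1>=1)=1 G2=(1+1>=2)=1 G3=G2|G4=1|1=1 G4=G2&G0=1&1=1 -> 11111
State from step 3 equals state from step 2 -> cycle length 1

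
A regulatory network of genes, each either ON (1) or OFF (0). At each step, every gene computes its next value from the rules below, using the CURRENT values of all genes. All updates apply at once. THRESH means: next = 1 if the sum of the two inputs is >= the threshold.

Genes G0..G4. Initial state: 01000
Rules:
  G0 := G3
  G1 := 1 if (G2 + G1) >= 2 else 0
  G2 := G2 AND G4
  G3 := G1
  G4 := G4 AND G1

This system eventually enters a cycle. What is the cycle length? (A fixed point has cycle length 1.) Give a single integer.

Step 0: 01000
Step 1: G0=G3=0 G1=(0+1>=2)=0 G2=G2&G4=0&0=0 G3=G1=1 G4=G4&G1=0&1=0 -> 00010
Step 2: G0=G3=1 G1=(0+0>=2)=0 G2=G2&G4=0&0=0 G3=G1=0 G4=G4&G1=0&0=0 -> 10000
Step 3: G0=G3=0 G1=(0+0>=2)=0 G2=G2&G4=0&0=0 G3=G1=0 G4=G4&G1=0&0=0 -> 00000
Step 4: G0=G3=0 G1=(0+0>=2)=0 G2=G2&G4=0&0=0 G3=G1=0 G4=G4&G1=0&0=0 -> 00000
State from step 4 equals state from step 3 -> cycle length 1

Answer: 1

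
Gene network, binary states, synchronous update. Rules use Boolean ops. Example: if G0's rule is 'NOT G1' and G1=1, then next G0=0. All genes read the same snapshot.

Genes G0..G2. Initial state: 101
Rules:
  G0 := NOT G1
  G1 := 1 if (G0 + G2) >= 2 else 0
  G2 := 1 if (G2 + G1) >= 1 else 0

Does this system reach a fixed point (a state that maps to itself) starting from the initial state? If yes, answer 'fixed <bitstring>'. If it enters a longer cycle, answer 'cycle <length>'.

Step 0: 101
Step 1: G0=NOT G1=NOT 0=1 G1=(1+1>=2)=1 G2=(1+0>=1)=1 -> 111
Step 2: G0=NOT G1=NOT 1=0 G1=(1+1>=2)=1 G2=(1+1>=1)=1 -> 011
Step 3: G0=NOT G1=NOT 1=0 G1=(0+1>=2)=0 G2=(1+1>=1)=1 -> 001
Step 4: G0=NOT G1=NOT 0=1 G1=(0+1>=2)=0 G2=(1+0>=1)=1 -> 101
Cycle of length 4 starting at step 0 -> no fixed point

Answer: cycle 4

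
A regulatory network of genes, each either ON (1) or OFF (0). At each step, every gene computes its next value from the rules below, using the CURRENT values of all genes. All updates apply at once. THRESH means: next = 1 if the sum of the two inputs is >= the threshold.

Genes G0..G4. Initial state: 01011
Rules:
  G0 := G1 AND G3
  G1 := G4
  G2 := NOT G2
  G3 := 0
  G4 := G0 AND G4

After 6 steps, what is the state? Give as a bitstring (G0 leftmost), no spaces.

Step 1: G0=G1&G3=1&1=1 G1=G4=1 G2=NOT G2=NOT 0=1 G3=0(const) G4=G0&G4=0&1=0 -> 11100
Step 2: G0=G1&G3=1&0=0 G1=G4=0 G2=NOT G2=NOT 1=0 G3=0(const) G4=G0&G4=1&0=0 -> 00000
Step 3: G0=G1&G3=0&0=0 G1=G4=0 G2=NOT G2=NOT 0=1 G3=0(const) G4=G0&G4=0&0=0 -> 00100
Step 4: G0=G1&G3=0&0=0 G1=G4=0 G2=NOT G2=NOT 1=0 G3=0(const) G4=G0&G4=0&0=0 -> 00000
Step 5: G0=G1&G3=0&0=0 G1=G4=0 G2=NOT G2=NOT 0=1 G3=0(const) G4=G0&G4=0&0=0 -> 00100
Step 6: G0=G1&G3=0&0=0 G1=G4=0 G2=NOT G2=NOT 1=0 G3=0(const) G4=G0&G4=0&0=0 -> 00000

00000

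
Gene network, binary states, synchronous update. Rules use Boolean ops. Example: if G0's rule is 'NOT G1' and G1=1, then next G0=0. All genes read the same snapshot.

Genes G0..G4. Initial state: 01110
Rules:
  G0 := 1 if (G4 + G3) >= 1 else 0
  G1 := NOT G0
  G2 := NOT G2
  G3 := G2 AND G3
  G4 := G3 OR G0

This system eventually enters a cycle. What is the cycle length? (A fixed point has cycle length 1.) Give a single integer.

Step 0: 01110
Step 1: G0=(0+1>=1)=1 G1=NOT G0=NOT 0=1 G2=NOT G2=NOT 1=0 G3=G2&G3=1&1=1 G4=G3|G0=1|0=1 -> 11011
Step 2: G0=(1+1>=1)=1 G1=NOT G0=NOT 1=0 G2=NOT G2=NOT 0=1 G3=G2&G3=0&1=0 G4=G3|G0=1|1=1 -> 10101
Step 3: G0=(1+0>=1)=1 G1=NOT G0=NOT 1=0 G2=NOT G2=NOT 1=0 G3=G2&G3=1&0=0 G4=G3|G0=0|1=1 -> 10001
Step 4: G0=(1+0>=1)=1 G1=NOT G0=NOT 1=0 G2=NOT G2=NOT 0=1 G3=G2&G3=0&0=0 G4=G3|G0=0|1=1 -> 10101
State from step 4 equals state from step 2 -> cycle length 2

Answer: 2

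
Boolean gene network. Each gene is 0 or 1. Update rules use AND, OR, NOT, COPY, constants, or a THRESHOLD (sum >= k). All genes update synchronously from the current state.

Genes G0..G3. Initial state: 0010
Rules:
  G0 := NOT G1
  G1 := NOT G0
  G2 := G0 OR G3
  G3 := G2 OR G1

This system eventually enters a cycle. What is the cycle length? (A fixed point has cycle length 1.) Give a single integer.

Answer: 2

Derivation:
Step 0: 0010
Step 1: G0=NOT G1=NOT 0=1 G1=NOT G0=NOT 0=1 G2=G0|G3=0|0=0 G3=G2|G1=1|0=1 -> 1101
Step 2: G0=NOT G1=NOT 1=0 G1=NOT G0=NOT 1=0 G2=G0|G3=1|1=1 G3=G2|G1=0|1=1 -> 0011
Step 3: G0=NOT G1=NOT 0=1 G1=NOT G0=NOT 0=1 G2=G0|G3=0|1=1 G3=G2|G1=1|0=1 -> 1111
Step 4: G0=NOT G1=NOT 1=0 G1=NOT G0=NOT 1=0 G2=G0|G3=1|1=1 G3=G2|G1=1|1=1 -> 0011
State from step 4 equals state from step 2 -> cycle length 2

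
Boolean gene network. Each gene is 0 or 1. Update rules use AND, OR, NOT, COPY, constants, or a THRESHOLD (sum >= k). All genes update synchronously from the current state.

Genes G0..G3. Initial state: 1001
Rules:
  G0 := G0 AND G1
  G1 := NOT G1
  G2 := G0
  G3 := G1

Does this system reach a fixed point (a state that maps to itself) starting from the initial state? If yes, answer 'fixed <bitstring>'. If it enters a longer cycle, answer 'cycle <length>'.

Answer: cycle 2

Derivation:
Step 0: 1001
Step 1: G0=G0&G1=1&0=0 G1=NOT G1=NOT 0=1 G2=G0=1 G3=G1=0 -> 0110
Step 2: G0=G0&G1=0&1=0 G1=NOT G1=NOT 1=0 G2=G0=0 G3=G1=1 -> 0001
Step 3: G0=G0&G1=0&0=0 G1=NOT G1=NOT 0=1 G2=G0=0 G3=G1=0 -> 0100
Step 4: G0=G0&G1=0&1=0 G1=NOT G1=NOT 1=0 G2=G0=0 G3=G1=1 -> 0001
Cycle of length 2 starting at step 2 -> no fixed point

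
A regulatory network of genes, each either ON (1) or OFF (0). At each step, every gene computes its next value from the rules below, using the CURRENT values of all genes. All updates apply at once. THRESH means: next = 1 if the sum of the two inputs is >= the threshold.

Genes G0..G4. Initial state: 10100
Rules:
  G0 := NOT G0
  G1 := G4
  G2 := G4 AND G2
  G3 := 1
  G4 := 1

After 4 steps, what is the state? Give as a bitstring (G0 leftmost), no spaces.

Step 1: G0=NOT G0=NOT 1=0 G1=G4=0 G2=G4&G2=0&1=0 G3=1(const) G4=1(const) -> 00011
Step 2: G0=NOT G0=NOT 0=1 G1=G4=1 G2=G4&G2=1&0=0 G3=1(const) G4=1(const) -> 11011
Step 3: G0=NOT G0=NOT 1=0 G1=G4=1 G2=G4&G2=1&0=0 G3=1(const) G4=1(const) -> 01011
Step 4: G0=NOT G0=NOT 0=1 G1=G4=1 G2=G4&G2=1&0=0 G3=1(const) G4=1(const) -> 11011

11011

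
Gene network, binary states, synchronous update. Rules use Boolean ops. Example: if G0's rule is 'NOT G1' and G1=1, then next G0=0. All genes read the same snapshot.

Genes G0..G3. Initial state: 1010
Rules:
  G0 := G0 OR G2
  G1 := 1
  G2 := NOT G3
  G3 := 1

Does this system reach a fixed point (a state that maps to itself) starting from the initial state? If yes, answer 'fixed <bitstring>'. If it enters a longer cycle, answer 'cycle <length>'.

Answer: fixed 1101

Derivation:
Step 0: 1010
Step 1: G0=G0|G2=1|1=1 G1=1(const) G2=NOT G3=NOT 0=1 G3=1(const) -> 1111
Step 2: G0=G0|G2=1|1=1 G1=1(const) G2=NOT G3=NOT 1=0 G3=1(const) -> 1101
Step 3: G0=G0|G2=1|0=1 G1=1(const) G2=NOT G3=NOT 1=0 G3=1(const) -> 1101
Fixed point reached at step 2: 1101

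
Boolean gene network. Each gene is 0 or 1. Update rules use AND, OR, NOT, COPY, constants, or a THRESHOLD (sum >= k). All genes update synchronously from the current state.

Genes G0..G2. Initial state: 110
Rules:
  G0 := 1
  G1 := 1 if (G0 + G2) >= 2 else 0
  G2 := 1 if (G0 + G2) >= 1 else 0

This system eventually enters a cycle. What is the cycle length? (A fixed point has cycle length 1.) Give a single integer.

Step 0: 110
Step 1: G0=1(const) G1=(1+0>=2)=0 G2=(1+0>=1)=1 -> 101
Step 2: G0=1(const) G1=(1+1>=2)=1 G2=(1+1>=1)=1 -> 111
Step 3: G0=1(const) G1=(1+1>=2)=1 G2=(1+1>=1)=1 -> 111
State from step 3 equals state from step 2 -> cycle length 1

Answer: 1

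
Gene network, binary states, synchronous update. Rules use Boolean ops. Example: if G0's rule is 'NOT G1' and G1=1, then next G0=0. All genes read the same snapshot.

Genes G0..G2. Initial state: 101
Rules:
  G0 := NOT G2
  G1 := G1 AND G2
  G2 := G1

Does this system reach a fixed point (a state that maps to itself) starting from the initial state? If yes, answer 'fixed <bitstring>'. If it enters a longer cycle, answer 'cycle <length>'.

Step 0: 101
Step 1: G0=NOT G2=NOT 1=0 G1=G1&G2=0&1=0 G2=G1=0 -> 000
Step 2: G0=NOT G2=NOT 0=1 G1=G1&G2=0&0=0 G2=G1=0 -> 100
Step 3: G0=NOT G2=NOT 0=1 G1=G1&G2=0&0=0 G2=G1=0 -> 100
Fixed point reached at step 2: 100

Answer: fixed 100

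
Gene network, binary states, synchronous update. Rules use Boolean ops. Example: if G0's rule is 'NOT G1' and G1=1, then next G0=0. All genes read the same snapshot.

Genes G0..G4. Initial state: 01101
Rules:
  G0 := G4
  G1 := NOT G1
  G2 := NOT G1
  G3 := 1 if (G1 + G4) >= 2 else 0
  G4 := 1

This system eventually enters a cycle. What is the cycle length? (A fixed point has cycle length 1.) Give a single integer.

Answer: 2

Derivation:
Step 0: 01101
Step 1: G0=G4=1 G1=NOT G1=NOT 1=0 G2=NOT G1=NOT 1=0 G3=(1+1>=2)=1 G4=1(const) -> 10011
Step 2: G0=G4=1 G1=NOT G1=NOT 0=1 G2=NOT G1=NOT 0=1 G3=(0+1>=2)=0 G4=1(const) -> 11101
Step 3: G0=G4=1 G1=NOT G1=NOT 1=0 G2=NOT G1=NOT 1=0 G3=(1+1>=2)=1 G4=1(const) -> 10011
State from step 3 equals state from step 1 -> cycle length 2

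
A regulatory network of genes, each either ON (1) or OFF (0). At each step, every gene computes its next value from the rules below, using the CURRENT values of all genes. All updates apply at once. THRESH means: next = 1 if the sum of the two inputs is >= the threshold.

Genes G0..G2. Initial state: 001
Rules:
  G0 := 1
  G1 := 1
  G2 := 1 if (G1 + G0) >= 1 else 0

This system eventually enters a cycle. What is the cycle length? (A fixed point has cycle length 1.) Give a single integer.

Answer: 1

Derivation:
Step 0: 001
Step 1: G0=1(const) G1=1(const) G2=(0+0>=1)=0 -> 110
Step 2: G0=1(const) G1=1(const) G2=(1+1>=1)=1 -> 111
Step 3: G0=1(const) G1=1(const) G2=(1+1>=1)=1 -> 111
State from step 3 equals state from step 2 -> cycle length 1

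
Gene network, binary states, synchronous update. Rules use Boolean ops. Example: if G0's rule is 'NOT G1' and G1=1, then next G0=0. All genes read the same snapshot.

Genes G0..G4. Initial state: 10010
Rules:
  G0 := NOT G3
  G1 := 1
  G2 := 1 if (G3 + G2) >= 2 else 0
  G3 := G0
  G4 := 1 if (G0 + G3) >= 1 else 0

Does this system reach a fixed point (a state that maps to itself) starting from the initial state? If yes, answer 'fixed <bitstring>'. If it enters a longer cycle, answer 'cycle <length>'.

Answer: cycle 4

Derivation:
Step 0: 10010
Step 1: G0=NOT G3=NOT 1=0 G1=1(const) G2=(1+0>=2)=0 G3=G0=1 G4=(1+1>=1)=1 -> 01011
Step 2: G0=NOT G3=NOT 1=0 G1=1(const) G2=(1+0>=2)=0 G3=G0=0 G4=(0+1>=1)=1 -> 01001
Step 3: G0=NOT G3=NOT 0=1 G1=1(const) G2=(0+0>=2)=0 G3=G0=0 G4=(0+0>=1)=0 -> 11000
Step 4: G0=NOT G3=NOT 0=1 G1=1(const) G2=(0+0>=2)=0 G3=G0=1 G4=(1+0>=1)=1 -> 11011
Step 5: G0=NOT G3=NOT 1=0 G1=1(const) G2=(1+0>=2)=0 G3=G0=1 G4=(1+1>=1)=1 -> 01011
Cycle of length 4 starting at step 1 -> no fixed point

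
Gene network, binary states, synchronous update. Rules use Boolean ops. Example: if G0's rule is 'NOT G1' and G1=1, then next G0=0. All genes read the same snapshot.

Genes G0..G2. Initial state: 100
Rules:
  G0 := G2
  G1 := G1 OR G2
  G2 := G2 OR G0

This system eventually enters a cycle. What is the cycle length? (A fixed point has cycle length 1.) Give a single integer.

Step 0: 100
Step 1: G0=G2=0 G1=G1|G2=0|0=0 G2=G2|G0=0|1=1 -> 001
Step 2: G0=G2=1 G1=G1|G2=0|1=1 G2=G2|G0=1|0=1 -> 111
Step 3: G0=G2=1 G1=G1|G2=1|1=1 G2=G2|G0=1|1=1 -> 111
State from step 3 equals state from step 2 -> cycle length 1

Answer: 1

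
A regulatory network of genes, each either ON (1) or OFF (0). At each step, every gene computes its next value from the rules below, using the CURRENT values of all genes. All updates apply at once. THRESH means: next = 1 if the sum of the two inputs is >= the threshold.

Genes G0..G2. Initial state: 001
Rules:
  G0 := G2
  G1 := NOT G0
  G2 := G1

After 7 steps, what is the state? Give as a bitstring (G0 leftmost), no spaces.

Step 1: G0=G2=1 G1=NOT G0=NOT 0=1 G2=G1=0 -> 110
Step 2: G0=G2=0 G1=NOT G0=NOT 1=0 G2=G1=1 -> 001
Step 3: G0=G2=1 G1=NOT G0=NOT 0=1 G2=G1=0 -> 110
Step 4: G0=G2=0 G1=NOT G0=NOT 1=0 G2=G1=1 -> 001
Step 5: G0=G2=1 G1=NOT G0=NOT 0=1 G2=G1=0 -> 110
Step 6: G0=G2=0 G1=NOT G0=NOT 1=0 G2=G1=1 -> 001
Step 7: G0=G2=1 G1=NOT G0=NOT 0=1 G2=G1=0 -> 110

110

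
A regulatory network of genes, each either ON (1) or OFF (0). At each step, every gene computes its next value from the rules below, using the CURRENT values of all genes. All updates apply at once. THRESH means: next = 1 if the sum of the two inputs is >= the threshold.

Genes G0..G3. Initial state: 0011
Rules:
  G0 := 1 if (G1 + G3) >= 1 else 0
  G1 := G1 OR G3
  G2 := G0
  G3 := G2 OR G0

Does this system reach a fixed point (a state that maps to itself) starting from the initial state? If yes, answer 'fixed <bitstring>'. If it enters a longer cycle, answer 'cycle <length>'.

Answer: fixed 1111

Derivation:
Step 0: 0011
Step 1: G0=(0+1>=1)=1 G1=G1|G3=0|1=1 G2=G0=0 G3=G2|G0=1|0=1 -> 1101
Step 2: G0=(1+1>=1)=1 G1=G1|G3=1|1=1 G2=G0=1 G3=G2|G0=0|1=1 -> 1111
Step 3: G0=(1+1>=1)=1 G1=G1|G3=1|1=1 G2=G0=1 G3=G2|G0=1|1=1 -> 1111
Fixed point reached at step 2: 1111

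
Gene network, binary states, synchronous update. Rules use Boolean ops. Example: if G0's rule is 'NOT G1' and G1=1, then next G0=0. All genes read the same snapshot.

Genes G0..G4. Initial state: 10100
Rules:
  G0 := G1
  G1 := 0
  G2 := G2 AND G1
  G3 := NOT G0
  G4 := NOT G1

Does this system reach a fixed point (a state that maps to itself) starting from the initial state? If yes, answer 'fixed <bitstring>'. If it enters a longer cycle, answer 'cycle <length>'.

Step 0: 10100
Step 1: G0=G1=0 G1=0(const) G2=G2&G1=1&0=0 G3=NOT G0=NOT 1=0 G4=NOT G1=NOT 0=1 -> 00001
Step 2: G0=G1=0 G1=0(const) G2=G2&G1=0&0=0 G3=NOT G0=NOT 0=1 G4=NOT G1=NOT 0=1 -> 00011
Step 3: G0=G1=0 G1=0(const) G2=G2&G1=0&0=0 G3=NOT G0=NOT 0=1 G4=NOT G1=NOT 0=1 -> 00011
Fixed point reached at step 2: 00011

Answer: fixed 00011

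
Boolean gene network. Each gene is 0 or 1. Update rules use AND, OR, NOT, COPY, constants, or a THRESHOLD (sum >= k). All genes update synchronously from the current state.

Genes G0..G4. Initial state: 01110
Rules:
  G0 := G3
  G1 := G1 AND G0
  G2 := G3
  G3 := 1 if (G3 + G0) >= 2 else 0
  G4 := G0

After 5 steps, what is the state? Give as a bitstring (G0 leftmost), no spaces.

Step 1: G0=G3=1 G1=G1&G0=1&0=0 G2=G3=1 G3=(1+0>=2)=0 G4=G0=0 -> 10100
Step 2: G0=G3=0 G1=G1&G0=0&1=0 G2=G3=0 G3=(0+1>=2)=0 G4=G0=1 -> 00001
Step 3: G0=G3=0 G1=G1&G0=0&0=0 G2=G3=0 G3=(0+0>=2)=0 G4=G0=0 -> 00000
Step 4: G0=G3=0 G1=G1&G0=0&0=0 G2=G3=0 G3=(0+0>=2)=0 G4=G0=0 -> 00000
Step 5: G0=G3=0 G1=G1&G0=0&0=0 G2=G3=0 G3=(0+0>=2)=0 G4=G0=0 -> 00000

00000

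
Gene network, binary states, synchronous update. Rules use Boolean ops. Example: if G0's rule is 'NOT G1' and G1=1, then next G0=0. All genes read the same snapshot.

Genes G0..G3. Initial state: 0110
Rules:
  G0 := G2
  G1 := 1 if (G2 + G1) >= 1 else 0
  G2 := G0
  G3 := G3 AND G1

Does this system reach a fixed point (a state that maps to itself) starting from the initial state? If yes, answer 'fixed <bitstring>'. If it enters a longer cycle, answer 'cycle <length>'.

Step 0: 0110
Step 1: G0=G2=1 G1=(1+1>=1)=1 G2=G0=0 G3=G3&G1=0&1=0 -> 1100
Step 2: G0=G2=0 G1=(0+1>=1)=1 G2=G0=1 G3=G3&G1=0&1=0 -> 0110
Cycle of length 2 starting at step 0 -> no fixed point

Answer: cycle 2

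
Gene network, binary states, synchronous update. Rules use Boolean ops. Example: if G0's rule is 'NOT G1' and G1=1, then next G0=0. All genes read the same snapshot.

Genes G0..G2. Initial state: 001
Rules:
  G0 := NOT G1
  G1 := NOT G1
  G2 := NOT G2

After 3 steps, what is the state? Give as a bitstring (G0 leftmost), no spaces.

Step 1: G0=NOT G1=NOT 0=1 G1=NOT G1=NOT 0=1 G2=NOT G2=NOT 1=0 -> 110
Step 2: G0=NOT G1=NOT 1=0 G1=NOT G1=NOT 1=0 G2=NOT G2=NOT 0=1 -> 001
Step 3: G0=NOT G1=NOT 0=1 G1=NOT G1=NOT 0=1 G2=NOT G2=NOT 1=0 -> 110

110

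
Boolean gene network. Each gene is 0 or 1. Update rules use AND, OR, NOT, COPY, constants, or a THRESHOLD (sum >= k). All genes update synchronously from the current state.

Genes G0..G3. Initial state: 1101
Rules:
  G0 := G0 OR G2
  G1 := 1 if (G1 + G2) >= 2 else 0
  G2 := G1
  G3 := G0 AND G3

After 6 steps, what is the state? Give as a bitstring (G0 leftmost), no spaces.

Step 1: G0=G0|G2=1|0=1 G1=(1+0>=2)=0 G2=G1=1 G3=G0&G3=1&1=1 -> 1011
Step 2: G0=G0|G2=1|1=1 G1=(0+1>=2)=0 G2=G1=0 G3=G0&G3=1&1=1 -> 1001
Step 3: G0=G0|G2=1|0=1 G1=(0+0>=2)=0 G2=G1=0 G3=G0&G3=1&1=1 -> 1001
Step 4: G0=G0|G2=1|0=1 G1=(0+0>=2)=0 G2=G1=0 G3=G0&G3=1&1=1 -> 1001
Step 5: G0=G0|G2=1|0=1 G1=(0+0>=2)=0 G2=G1=0 G3=G0&G3=1&1=1 -> 1001
Step 6: G0=G0|G2=1|0=1 G1=(0+0>=2)=0 G2=G1=0 G3=G0&G3=1&1=1 -> 1001

1001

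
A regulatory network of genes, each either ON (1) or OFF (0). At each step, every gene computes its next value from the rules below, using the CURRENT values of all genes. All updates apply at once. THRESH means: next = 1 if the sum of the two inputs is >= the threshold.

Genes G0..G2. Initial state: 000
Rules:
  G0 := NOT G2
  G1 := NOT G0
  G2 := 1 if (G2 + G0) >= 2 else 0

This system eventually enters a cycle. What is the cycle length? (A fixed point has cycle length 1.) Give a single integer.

Answer: 1

Derivation:
Step 0: 000
Step 1: G0=NOT G2=NOT 0=1 G1=NOT G0=NOT 0=1 G2=(0+0>=2)=0 -> 110
Step 2: G0=NOT G2=NOT 0=1 G1=NOT G0=NOT 1=0 G2=(0+1>=2)=0 -> 100
Step 3: G0=NOT G2=NOT 0=1 G1=NOT G0=NOT 1=0 G2=(0+1>=2)=0 -> 100
State from step 3 equals state from step 2 -> cycle length 1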